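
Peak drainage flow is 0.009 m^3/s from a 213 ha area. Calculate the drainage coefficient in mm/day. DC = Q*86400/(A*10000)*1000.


DC = Q * 86400 / (A * 10000) * 1000
DC = 0.009 * 86400 / (213 * 10000) * 1000
DC = 777600.0000 / 2130000

0.3651 mm/day


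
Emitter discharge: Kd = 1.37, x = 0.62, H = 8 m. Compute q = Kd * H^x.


q = Kd * H^x = 1.37 * 8^0.62 = 1.37 * 3.630077

4.9732 L/h


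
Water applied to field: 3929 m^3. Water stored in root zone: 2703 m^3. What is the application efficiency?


Ea = V_root / V_field * 100 = 2703 / 3929 * 100 = 68.7961%

68.7961 %


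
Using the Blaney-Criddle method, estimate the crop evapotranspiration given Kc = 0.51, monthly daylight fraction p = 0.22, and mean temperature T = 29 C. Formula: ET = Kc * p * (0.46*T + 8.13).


ET = Kc * p * (0.46*T + 8.13)
ET = 0.51 * 0.22 * (0.46*29 + 8.13)
ET = 0.51 * 0.22 * 21.4700

2.4089 mm/day


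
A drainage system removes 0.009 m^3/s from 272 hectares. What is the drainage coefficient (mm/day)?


DC = Q * 86400 / (A * 10000) * 1000
DC = 0.009 * 86400 / (272 * 10000) * 1000
DC = 777600.0000 / 2720000

0.2859 mm/day


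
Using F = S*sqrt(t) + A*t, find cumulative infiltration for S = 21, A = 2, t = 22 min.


F = S*sqrt(t) + A*t
F = 21*sqrt(22) + 2*22
F = 21*4.690416 + 44

142.4987 mm


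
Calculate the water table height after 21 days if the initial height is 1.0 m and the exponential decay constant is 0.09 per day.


m = m0 * exp(-k*t)
m = 1.0 * exp(-0.09 * 21)
m = 1.0 * exp(-1.8900)

0.1511 m


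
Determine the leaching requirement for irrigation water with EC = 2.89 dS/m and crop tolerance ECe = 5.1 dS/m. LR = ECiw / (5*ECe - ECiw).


LR = ECiw / (5*ECe - ECiw)
LR = 2.89 / (5*5.1 - 2.89)
LR = 2.89 / 22.6100

0.1278


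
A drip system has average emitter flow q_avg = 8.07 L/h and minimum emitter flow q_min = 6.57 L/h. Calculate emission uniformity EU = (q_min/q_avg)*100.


EU = (q_min/q_avg)*100 = (6.57/8.07)*100 = 81.4126%

81.4126 %


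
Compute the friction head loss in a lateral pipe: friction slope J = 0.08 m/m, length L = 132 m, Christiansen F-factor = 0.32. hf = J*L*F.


hf = J * L * F = 0.08 * 132 * 0.32 = 3.3792 m

3.3792 m


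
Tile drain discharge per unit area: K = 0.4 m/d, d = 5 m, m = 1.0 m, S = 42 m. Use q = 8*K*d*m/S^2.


q = 8*K*d*m/S^2
q = 8*0.4*5*1.0/42^2
q = 16.0000 / 1764

0.0091 m/d


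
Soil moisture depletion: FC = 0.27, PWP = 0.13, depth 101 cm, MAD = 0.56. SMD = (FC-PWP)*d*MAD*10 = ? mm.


SMD = (FC - PWP) * d * MAD * 10
SMD = (0.27 - 0.13) * 101 * 0.56 * 10
SMD = 0.1400 * 101 * 0.56 * 10

79.1840 mm


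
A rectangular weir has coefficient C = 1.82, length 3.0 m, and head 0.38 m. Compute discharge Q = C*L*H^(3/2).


Q = C * L * H^(3/2) = 1.82 * 3.0 * 0.38^1.5 = 1.82 * 3.0 * 0.234248

1.2790 m^3/s


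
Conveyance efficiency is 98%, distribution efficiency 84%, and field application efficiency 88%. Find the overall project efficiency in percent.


Ec = 0.98, Eb = 0.84, Ea = 0.88
E = 0.98 * 0.84 * 0.88 * 100 = 72.4416%

72.4416 %


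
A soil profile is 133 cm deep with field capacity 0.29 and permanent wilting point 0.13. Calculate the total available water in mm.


AWC = (FC - PWP) * d * 10
AWC = (0.29 - 0.13) * 133 * 10
AWC = 0.1600 * 133 * 10

212.8000 mm


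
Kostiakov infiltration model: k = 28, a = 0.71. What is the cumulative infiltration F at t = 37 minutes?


F = k * t^a = 28 * 37^0.71
F = 28 * 12.984440

363.5643 mm


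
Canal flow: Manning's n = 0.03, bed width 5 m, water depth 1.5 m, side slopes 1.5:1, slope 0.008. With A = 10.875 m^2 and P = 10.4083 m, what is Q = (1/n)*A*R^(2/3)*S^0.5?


R = A/P = 10.875/10.4083 = 1.044839
Q = (1/0.03) * 10.875 * 1.044839^(2/3) * 0.008^0.5

33.3851 m^3/s


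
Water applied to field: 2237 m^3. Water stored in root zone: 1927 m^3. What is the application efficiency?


Ea = V_root / V_field * 100 = 1927 / 2237 * 100 = 86.1422%

86.1422 %


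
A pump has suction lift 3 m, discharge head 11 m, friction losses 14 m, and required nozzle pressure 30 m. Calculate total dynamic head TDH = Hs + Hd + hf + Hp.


TDH = Hs + Hd + hf + Hp = 3 + 11 + 14 + 30 = 58

58 m


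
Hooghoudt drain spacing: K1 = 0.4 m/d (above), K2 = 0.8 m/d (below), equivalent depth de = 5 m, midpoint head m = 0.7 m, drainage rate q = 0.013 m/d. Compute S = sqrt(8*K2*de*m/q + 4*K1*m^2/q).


S^2 = 8*K2*de*m/q + 4*K1*m^2/q
S^2 = 8*0.8*5*0.7/0.013 + 4*0.4*0.7^2/0.013
S = sqrt(1783.3846)

42.2301 m


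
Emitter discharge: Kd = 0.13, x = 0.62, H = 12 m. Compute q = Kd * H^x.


q = Kd * H^x = 0.13 * 12^0.62 = 0.13 * 4.667586

0.6068 L/h


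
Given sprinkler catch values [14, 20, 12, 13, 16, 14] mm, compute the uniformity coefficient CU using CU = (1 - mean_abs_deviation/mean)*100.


mean = 14.833333 mm
MAD = 2.111111 mm
CU = (1 - 2.111111/14.833333)*100

85.7678 %


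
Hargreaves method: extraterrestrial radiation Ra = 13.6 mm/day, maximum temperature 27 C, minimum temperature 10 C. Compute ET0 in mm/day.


Tmean = (Tmax + Tmin)/2 = (27 + 10)/2 = 18.5
ET0 = 0.0023 * 13.6 * (18.5 + 17.8) * sqrt(27 - 10)
ET0 = 0.0023 * 13.6 * 36.3 * 4.123106

4.6816 mm/day


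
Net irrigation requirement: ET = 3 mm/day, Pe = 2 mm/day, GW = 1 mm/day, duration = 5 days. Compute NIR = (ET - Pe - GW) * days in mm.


Daily deficit = ET - Pe - GW = 3 - 2 - 1 = 0 mm/day
NIR = 0 * 5 = 0 mm

0 mm


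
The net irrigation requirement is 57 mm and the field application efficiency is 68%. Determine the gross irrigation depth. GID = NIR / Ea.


Ea = 68% = 0.68
GID = NIR / Ea = 57 / 0.68 = 83.8235 mm

83.8235 mm


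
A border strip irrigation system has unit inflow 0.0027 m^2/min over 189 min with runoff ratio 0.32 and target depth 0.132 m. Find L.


L = q*t/((1+r)*Z)
L = 0.0027*189/((1+0.32)*0.132)
L = 0.5103/0.17424

2.9287 m


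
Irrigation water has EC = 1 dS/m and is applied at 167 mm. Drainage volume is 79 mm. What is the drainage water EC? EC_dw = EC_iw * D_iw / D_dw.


EC_dw = EC_iw * D_iw / D_dw
EC_dw = 1 * 167 / 79
EC_dw = 167 / 79

2.1139 dS/m


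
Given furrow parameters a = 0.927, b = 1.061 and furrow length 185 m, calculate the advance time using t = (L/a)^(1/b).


t = (L/a)^(1/b)
t = (185/0.927)^(1/1.061)
t = 199.568501^(1/1.061)

147.1814 min


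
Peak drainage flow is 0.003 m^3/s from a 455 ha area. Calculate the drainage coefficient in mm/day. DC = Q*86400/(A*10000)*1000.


DC = Q * 86400 / (A * 10000) * 1000
DC = 0.003 * 86400 / (455 * 10000) * 1000
DC = 259200.0000 / 4550000

0.0570 mm/day


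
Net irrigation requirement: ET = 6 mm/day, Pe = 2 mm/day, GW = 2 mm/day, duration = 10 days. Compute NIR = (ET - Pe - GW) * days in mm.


Daily deficit = ET - Pe - GW = 6 - 2 - 2 = 2 mm/day
NIR = 2 * 10 = 20 mm

20.0000 mm


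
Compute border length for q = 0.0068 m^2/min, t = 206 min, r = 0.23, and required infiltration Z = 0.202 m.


L = q*t/((1+r)*Z)
L = 0.0068*206/((1+0.23)*0.202)
L = 1.4008/0.24846

5.6379 m


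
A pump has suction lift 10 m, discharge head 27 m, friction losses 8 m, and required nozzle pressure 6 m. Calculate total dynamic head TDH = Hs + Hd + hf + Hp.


TDH = Hs + Hd + hf + Hp = 10 + 27 + 8 + 6 = 51

51 m


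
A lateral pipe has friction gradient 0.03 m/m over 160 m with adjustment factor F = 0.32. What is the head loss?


hf = J * L * F = 0.03 * 160 * 0.32 = 1.5360 m

1.5360 m


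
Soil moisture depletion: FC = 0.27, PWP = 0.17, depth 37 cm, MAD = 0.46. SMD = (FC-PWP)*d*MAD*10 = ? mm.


SMD = (FC - PWP) * d * MAD * 10
SMD = (0.27 - 0.17) * 37 * 0.46 * 10
SMD = 0.1000 * 37 * 0.46 * 10

17.0200 mm


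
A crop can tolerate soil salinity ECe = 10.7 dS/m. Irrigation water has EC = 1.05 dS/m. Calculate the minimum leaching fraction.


LR = ECiw / (5*ECe - ECiw)
LR = 1.05 / (5*10.7 - 1.05)
LR = 1.05 / 52.4500

0.0200


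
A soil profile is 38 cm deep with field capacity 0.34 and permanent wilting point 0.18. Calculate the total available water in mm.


AWC = (FC - PWP) * d * 10
AWC = (0.34 - 0.18) * 38 * 10
AWC = 0.1600 * 38 * 10

60.8000 mm


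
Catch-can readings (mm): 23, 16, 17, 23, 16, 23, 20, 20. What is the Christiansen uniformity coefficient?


mean = 19.750000 mm
MAD = 2.562500 mm
CU = (1 - 2.562500/19.750000)*100

87.0253 %


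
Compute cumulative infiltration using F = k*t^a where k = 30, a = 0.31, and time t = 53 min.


F = k * t^a = 30 * 53^0.31
F = 30 * 3.423935

102.7181 mm


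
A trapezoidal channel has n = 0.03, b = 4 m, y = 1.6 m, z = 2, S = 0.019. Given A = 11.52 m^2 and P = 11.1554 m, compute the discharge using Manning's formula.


R = A/P = 11.52/11.1554 = 1.032684
Q = (1/0.03) * 11.52 * 1.032684^(2/3) * 0.019^0.5

54.0779 m^3/s


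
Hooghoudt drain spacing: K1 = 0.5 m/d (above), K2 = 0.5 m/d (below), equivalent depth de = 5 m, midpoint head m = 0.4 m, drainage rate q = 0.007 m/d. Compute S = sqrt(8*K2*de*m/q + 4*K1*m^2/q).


S^2 = 8*K2*de*m/q + 4*K1*m^2/q
S^2 = 8*0.5*5*0.4/0.007 + 4*0.5*0.4^2/0.007
S = sqrt(1188.5714)

34.4757 m


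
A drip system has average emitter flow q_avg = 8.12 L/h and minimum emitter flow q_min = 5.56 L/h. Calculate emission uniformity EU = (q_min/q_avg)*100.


EU = (q_min/q_avg)*100 = (5.56/8.12)*100 = 68.4729%

68.4729 %


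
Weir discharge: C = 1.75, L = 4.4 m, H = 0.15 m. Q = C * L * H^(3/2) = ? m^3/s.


Q = C * L * H^(3/2) = 1.75 * 4.4 * 0.15^1.5 = 1.75 * 4.4 * 0.058095

0.4473 m^3/s


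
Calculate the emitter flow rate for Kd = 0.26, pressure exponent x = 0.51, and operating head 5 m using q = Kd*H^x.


q = Kd * H^x = 0.26 * 5^0.51 = 0.26 * 2.272347

0.5908 L/h


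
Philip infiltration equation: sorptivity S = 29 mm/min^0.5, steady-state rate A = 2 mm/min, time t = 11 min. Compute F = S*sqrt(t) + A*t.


F = S*sqrt(t) + A*t
F = 29*sqrt(11) + 2*11
F = 29*3.316625 + 22

118.1821 mm


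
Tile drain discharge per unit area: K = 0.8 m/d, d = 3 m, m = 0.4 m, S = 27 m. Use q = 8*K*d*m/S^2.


q = 8*K*d*m/S^2
q = 8*0.8*3*0.4/27^2
q = 7.6800 / 729

0.0105 m/d


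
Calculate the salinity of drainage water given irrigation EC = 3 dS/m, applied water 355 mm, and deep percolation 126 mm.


EC_dw = EC_iw * D_iw / D_dw
EC_dw = 3 * 355 / 126
EC_dw = 1065 / 126

8.4524 dS/m


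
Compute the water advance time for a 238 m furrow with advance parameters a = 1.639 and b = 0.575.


t = (L/a)^(1/b)
t = (238/1.639)^(1/0.575)
t = 145.210494^(1/0.575)

5754.3534 min


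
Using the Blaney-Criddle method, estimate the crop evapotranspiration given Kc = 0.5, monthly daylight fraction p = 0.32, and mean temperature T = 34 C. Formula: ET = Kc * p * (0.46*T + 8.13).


ET = Kc * p * (0.46*T + 8.13)
ET = 0.5 * 0.32 * (0.46*34 + 8.13)
ET = 0.5 * 0.32 * 23.7700

3.8032 mm/day


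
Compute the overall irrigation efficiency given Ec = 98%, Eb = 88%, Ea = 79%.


Ec = 0.98, Eb = 0.88, Ea = 0.79
E = 0.98 * 0.88 * 0.79 * 100 = 68.1296%

68.1296 %


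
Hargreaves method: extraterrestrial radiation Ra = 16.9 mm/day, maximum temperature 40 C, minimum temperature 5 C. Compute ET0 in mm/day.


Tmean = (Tmax + Tmin)/2 = (40 + 5)/2 = 22.5
ET0 = 0.0023 * 16.9 * (22.5 + 17.8) * sqrt(40 - 5)
ET0 = 0.0023 * 16.9 * 40.3 * 5.916080

9.2673 mm/day


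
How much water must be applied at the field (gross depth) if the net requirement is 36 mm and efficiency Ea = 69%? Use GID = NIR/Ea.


Ea = 69% = 0.69
GID = NIR / Ea = 36 / 0.69 = 52.1739 mm

52.1739 mm


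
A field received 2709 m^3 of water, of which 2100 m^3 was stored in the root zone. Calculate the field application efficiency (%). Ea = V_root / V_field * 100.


Ea = V_root / V_field * 100 = 2100 / 2709 * 100 = 77.5194%

77.5194 %


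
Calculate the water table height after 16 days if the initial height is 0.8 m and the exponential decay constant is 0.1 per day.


m = m0 * exp(-k*t)
m = 0.8 * exp(-0.1 * 16)
m = 0.8 * exp(-1.6000)

0.1615 m


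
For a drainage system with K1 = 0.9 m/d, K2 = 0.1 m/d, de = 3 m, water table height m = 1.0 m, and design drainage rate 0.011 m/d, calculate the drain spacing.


S^2 = 8*K2*de*m/q + 4*K1*m^2/q
S^2 = 8*0.1*3*1.0/0.011 + 4*0.9*1.0^2/0.011
S = sqrt(545.4545)

23.3550 m


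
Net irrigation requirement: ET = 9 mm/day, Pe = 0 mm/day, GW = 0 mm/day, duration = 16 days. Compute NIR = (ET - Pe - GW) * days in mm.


Daily deficit = ET - Pe - GW = 9 - 0 - 0 = 9 mm/day
NIR = 9 * 16 = 144 mm

144.0000 mm


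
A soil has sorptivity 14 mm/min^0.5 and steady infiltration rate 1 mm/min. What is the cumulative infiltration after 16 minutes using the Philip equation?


F = S*sqrt(t) + A*t
F = 14*sqrt(16) + 1*16
F = 14*4.000000 + 16

72.0000 mm


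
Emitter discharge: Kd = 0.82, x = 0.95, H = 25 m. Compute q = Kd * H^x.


q = Kd * H^x = 0.82 * 25^0.95 = 0.82 * 21.283498

17.4525 L/h


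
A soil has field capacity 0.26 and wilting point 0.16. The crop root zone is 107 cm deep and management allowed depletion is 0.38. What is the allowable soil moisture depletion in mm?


SMD = (FC - PWP) * d * MAD * 10
SMD = (0.26 - 0.16) * 107 * 0.38 * 10
SMD = 0.1000 * 107 * 0.38 * 10

40.6600 mm


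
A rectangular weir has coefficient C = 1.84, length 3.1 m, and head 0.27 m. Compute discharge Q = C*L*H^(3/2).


Q = C * L * H^(3/2) = 1.84 * 3.1 * 0.27^1.5 = 1.84 * 3.1 * 0.140296

0.8002 m^3/s


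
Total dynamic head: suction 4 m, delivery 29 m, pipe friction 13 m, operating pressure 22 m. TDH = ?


TDH = Hs + Hd + hf + Hp = 4 + 29 + 13 + 22 = 68

68 m


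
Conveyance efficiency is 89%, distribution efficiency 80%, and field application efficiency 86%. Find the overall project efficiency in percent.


Ec = 0.89, Eb = 0.8, Ea = 0.86
E = 0.89 * 0.8 * 0.86 * 100 = 61.2320%

61.2320 %


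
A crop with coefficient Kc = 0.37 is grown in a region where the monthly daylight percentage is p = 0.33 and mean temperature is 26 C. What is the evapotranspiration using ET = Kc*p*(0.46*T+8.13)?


ET = Kc * p * (0.46*T + 8.13)
ET = 0.37 * 0.33 * (0.46*26 + 8.13)
ET = 0.37 * 0.33 * 20.0900

2.4530 mm/day


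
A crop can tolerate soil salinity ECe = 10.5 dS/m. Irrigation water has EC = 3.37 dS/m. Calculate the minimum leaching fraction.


LR = ECiw / (5*ECe - ECiw)
LR = 3.37 / (5*10.5 - 3.37)
LR = 3.37 / 49.1300

0.0686


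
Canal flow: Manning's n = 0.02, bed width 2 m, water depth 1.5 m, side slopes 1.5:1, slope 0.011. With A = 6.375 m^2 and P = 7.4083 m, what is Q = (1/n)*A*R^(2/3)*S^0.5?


R = A/P = 6.375/7.4083 = 0.860521
Q = (1/0.02) * 6.375 * 0.860521^(2/3) * 0.011^0.5

30.2450 m^3/s


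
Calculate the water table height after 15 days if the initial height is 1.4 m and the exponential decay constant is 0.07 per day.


m = m0 * exp(-k*t)
m = 1.4 * exp(-0.07 * 15)
m = 1.4 * exp(-1.0500)

0.4899 m


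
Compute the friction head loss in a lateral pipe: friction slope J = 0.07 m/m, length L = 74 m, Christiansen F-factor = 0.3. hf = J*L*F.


hf = J * L * F = 0.07 * 74 * 0.3 = 1.5540 m

1.5540 m


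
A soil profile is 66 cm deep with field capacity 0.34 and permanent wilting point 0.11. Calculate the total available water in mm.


AWC = (FC - PWP) * d * 10
AWC = (0.34 - 0.11) * 66 * 10
AWC = 0.2300 * 66 * 10

151.8000 mm


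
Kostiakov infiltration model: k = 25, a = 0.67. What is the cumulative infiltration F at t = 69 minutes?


F = k * t^a = 25 * 69^0.67
F = 25 * 17.061959

426.5490 mm


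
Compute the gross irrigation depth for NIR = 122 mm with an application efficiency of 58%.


Ea = 58% = 0.58
GID = NIR / Ea = 122 / 0.58 = 210.3448 mm

210.3448 mm


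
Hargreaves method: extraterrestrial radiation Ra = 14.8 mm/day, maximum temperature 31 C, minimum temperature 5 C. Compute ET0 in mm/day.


Tmean = (Tmax + Tmin)/2 = (31 + 5)/2 = 18.0
ET0 = 0.0023 * 14.8 * (18.0 + 17.8) * sqrt(31 - 5)
ET0 = 0.0023 * 14.8 * 35.8 * 5.099020

6.2138 mm/day


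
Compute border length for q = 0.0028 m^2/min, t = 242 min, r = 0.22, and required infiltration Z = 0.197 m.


L = q*t/((1+r)*Z)
L = 0.0028*242/((1+0.22)*0.197)
L = 0.6776/0.24034

2.8193 m


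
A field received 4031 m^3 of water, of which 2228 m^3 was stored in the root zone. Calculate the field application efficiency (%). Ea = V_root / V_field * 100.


Ea = V_root / V_field * 100 = 2228 / 4031 * 100 = 55.2716%

55.2716 %


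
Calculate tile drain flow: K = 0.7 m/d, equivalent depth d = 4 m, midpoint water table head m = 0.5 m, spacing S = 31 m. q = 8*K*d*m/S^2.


q = 8*K*d*m/S^2
q = 8*0.7*4*0.5/31^2
q = 11.2000 / 961

0.0117 m/d


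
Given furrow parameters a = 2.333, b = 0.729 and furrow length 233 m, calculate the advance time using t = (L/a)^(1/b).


t = (L/a)^(1/b)
t = (233/2.333)^(1/0.729)
t = 99.871410^(1/0.729)

552.9905 min


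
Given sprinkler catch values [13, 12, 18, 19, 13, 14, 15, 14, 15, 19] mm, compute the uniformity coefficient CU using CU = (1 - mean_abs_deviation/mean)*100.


mean = 15.200000 mm
MAD = 2.080000 mm
CU = (1 - 2.080000/15.200000)*100

86.3158 %


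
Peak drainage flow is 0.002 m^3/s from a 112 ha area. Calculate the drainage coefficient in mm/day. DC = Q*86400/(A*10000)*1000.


DC = Q * 86400 / (A * 10000) * 1000
DC = 0.002 * 86400 / (112 * 10000) * 1000
DC = 172800.0000 / 1120000

0.1543 mm/day


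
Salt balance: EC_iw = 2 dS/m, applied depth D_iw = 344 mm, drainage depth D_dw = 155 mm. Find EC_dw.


EC_dw = EC_iw * D_iw / D_dw
EC_dw = 2 * 344 / 155
EC_dw = 688 / 155

4.4387 dS/m


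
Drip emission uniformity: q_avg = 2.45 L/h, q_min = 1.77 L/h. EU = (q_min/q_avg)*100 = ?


EU = (q_min/q_avg)*100 = (1.77/2.45)*100 = 72.2449%

72.2449 %


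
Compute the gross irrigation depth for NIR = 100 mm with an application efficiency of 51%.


Ea = 51% = 0.51
GID = NIR / Ea = 100 / 0.51 = 196.0784 mm

196.0784 mm


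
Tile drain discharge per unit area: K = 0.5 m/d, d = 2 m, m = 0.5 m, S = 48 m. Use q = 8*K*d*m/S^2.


q = 8*K*d*m/S^2
q = 8*0.5*2*0.5/48^2
q = 4.0000 / 2304

0.0017 m/d


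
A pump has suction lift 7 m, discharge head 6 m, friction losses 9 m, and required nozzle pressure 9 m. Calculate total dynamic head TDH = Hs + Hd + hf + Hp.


TDH = Hs + Hd + hf + Hp = 7 + 6 + 9 + 9 = 31

31 m


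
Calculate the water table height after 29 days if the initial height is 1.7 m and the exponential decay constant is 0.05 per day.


m = m0 * exp(-k*t)
m = 1.7 * exp(-0.05 * 29)
m = 1.7 * exp(-1.4500)

0.3988 m


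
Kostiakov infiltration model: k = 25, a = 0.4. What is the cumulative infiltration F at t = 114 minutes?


F = k * t^a = 25 * 114^0.4
F = 25 * 6.649086

166.2271 mm


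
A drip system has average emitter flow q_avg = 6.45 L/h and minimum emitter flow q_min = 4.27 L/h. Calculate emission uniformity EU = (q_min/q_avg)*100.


EU = (q_min/q_avg)*100 = (4.27/6.45)*100 = 66.2016%

66.2016 %


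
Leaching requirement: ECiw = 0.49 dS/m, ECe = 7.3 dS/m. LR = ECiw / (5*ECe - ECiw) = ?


LR = ECiw / (5*ECe - ECiw)
LR = 0.49 / (5*7.3 - 0.49)
LR = 0.49 / 36.0100

0.0136


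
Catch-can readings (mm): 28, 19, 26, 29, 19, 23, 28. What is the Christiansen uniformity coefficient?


mean = 24.571429 mm
MAD = 3.632653 mm
CU = (1 - 3.632653/24.571429)*100

85.2159 %


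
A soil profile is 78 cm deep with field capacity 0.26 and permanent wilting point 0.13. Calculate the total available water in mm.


AWC = (FC - PWP) * d * 10
AWC = (0.26 - 0.13) * 78 * 10
AWC = 0.1300 * 78 * 10

101.4000 mm


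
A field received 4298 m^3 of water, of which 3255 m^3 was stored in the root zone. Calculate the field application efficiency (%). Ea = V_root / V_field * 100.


Ea = V_root / V_field * 100 = 3255 / 4298 * 100 = 75.7329%

75.7329 %


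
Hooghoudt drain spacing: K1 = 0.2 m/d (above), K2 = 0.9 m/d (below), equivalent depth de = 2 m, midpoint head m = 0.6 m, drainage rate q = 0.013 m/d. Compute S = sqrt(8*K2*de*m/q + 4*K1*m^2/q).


S^2 = 8*K2*de*m/q + 4*K1*m^2/q
S^2 = 8*0.9*2*0.6/0.013 + 4*0.2*0.6^2/0.013
S = sqrt(686.7692)

26.2063 m


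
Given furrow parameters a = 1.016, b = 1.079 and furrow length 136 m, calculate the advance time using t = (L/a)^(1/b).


t = (L/a)^(1/b)
t = (136/1.016)^(1/1.079)
t = 133.858268^(1/1.079)

93.5278 min


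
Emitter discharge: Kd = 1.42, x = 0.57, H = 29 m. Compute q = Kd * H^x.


q = Kd * H^x = 1.42 * 29^0.57 = 1.42 * 6.816585

9.6796 L/h


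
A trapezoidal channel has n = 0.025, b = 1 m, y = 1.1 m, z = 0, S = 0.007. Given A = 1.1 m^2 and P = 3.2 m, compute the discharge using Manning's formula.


R = A/P = 1.1/3.2 = 0.343750
Q = (1/0.025) * 1.1 * 0.343750^(2/3) * 0.007^0.5

1.8065 m^3/s


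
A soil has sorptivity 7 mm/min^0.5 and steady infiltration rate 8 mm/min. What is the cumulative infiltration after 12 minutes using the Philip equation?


F = S*sqrt(t) + A*t
F = 7*sqrt(12) + 8*12
F = 7*3.464102 + 96

120.2487 mm


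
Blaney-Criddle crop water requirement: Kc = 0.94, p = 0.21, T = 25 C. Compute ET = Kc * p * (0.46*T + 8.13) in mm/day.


ET = Kc * p * (0.46*T + 8.13)
ET = 0.94 * 0.21 * (0.46*25 + 8.13)
ET = 0.94 * 0.21 * 19.6300

3.8750 mm/day


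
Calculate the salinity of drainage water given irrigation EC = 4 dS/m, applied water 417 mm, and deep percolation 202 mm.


EC_dw = EC_iw * D_iw / D_dw
EC_dw = 4 * 417 / 202
EC_dw = 1668 / 202

8.2574 dS/m


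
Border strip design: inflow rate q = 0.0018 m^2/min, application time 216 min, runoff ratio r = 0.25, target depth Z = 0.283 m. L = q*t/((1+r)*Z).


L = q*t/((1+r)*Z)
L = 0.0018*216/((1+0.25)*0.283)
L = 0.3888/0.35375

1.0991 m


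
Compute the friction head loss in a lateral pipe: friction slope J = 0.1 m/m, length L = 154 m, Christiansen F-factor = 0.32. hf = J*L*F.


hf = J * L * F = 0.1 * 154 * 0.32 = 4.9280 m

4.9280 m


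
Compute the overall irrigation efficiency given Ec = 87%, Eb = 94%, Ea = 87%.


Ec = 0.87, Eb = 0.94, Ea = 0.87
E = 0.87 * 0.94 * 0.87 * 100 = 71.1486%

71.1486 %


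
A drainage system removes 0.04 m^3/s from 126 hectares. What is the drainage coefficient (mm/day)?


DC = Q * 86400 / (A * 10000) * 1000
DC = 0.04 * 86400 / (126 * 10000) * 1000
DC = 3456000.0000 / 1260000

2.7429 mm/day


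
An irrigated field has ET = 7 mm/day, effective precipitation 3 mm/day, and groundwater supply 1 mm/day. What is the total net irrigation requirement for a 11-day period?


Daily deficit = ET - Pe - GW = 7 - 3 - 1 = 3 mm/day
NIR = 3 * 11 = 33 mm

33.0000 mm


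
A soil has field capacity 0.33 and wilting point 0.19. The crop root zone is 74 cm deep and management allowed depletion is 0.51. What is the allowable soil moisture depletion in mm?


SMD = (FC - PWP) * d * MAD * 10
SMD = (0.33 - 0.19) * 74 * 0.51 * 10
SMD = 0.1400 * 74 * 0.51 * 10

52.8360 mm


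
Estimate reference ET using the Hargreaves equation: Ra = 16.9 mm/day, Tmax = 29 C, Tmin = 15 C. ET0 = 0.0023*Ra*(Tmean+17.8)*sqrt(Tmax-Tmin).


Tmean = (Tmax + Tmin)/2 = (29 + 15)/2 = 22.0
ET0 = 0.0023 * 16.9 * (22.0 + 17.8) * sqrt(29 - 15)
ET0 = 0.0023 * 16.9 * 39.8 * 3.741657

5.7884 mm/day


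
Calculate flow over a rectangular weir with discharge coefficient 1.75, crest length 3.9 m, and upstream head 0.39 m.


Q = C * L * H^(3/2) = 1.75 * 3.9 * 0.39^1.5 = 1.75 * 3.9 * 0.243555

1.6623 m^3/s


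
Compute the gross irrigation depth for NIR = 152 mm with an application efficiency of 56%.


Ea = 56% = 0.56
GID = NIR / Ea = 152 / 0.56 = 271.4286 mm

271.4286 mm


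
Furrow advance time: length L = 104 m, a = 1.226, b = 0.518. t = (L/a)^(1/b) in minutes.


t = (L/a)^(1/b)
t = (104/1.226)^(1/0.518)
t = 84.828711^(1/0.518)

5285.1307 min


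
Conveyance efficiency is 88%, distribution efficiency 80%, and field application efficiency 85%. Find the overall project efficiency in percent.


Ec = 0.88, Eb = 0.8, Ea = 0.85
E = 0.88 * 0.8 * 0.85 * 100 = 59.8400%

59.8400 %


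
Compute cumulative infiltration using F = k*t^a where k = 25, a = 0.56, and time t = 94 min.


F = k * t^a = 25 * 94^0.56
F = 25 * 12.733612

318.3403 mm


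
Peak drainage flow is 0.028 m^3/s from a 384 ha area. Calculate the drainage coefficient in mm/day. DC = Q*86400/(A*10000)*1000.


DC = Q * 86400 / (A * 10000) * 1000
DC = 0.028 * 86400 / (384 * 10000) * 1000
DC = 2419200.0000 / 3840000

0.6300 mm/day


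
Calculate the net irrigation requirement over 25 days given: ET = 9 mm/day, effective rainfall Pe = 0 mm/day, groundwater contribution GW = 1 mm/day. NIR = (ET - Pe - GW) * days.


Daily deficit = ET - Pe - GW = 9 - 0 - 1 = 8 mm/day
NIR = 8 * 25 = 200 mm

200.0000 mm


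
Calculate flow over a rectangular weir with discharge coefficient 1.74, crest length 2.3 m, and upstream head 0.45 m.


Q = C * L * H^(3/2) = 1.74 * 2.3 * 0.45^1.5 = 1.74 * 2.3 * 0.301869

1.2081 m^3/s


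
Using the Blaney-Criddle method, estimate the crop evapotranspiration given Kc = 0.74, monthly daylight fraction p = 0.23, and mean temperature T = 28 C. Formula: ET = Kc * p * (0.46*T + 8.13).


ET = Kc * p * (0.46*T + 8.13)
ET = 0.74 * 0.23 * (0.46*28 + 8.13)
ET = 0.74 * 0.23 * 21.0100

3.5759 mm/day


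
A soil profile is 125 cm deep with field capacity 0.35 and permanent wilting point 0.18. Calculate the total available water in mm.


AWC = (FC - PWP) * d * 10
AWC = (0.35 - 0.18) * 125 * 10
AWC = 0.1700 * 125 * 10

212.5000 mm


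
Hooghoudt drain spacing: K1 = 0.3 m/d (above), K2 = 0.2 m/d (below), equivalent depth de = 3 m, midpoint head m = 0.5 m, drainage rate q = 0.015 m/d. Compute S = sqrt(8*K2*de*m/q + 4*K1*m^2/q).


S^2 = 8*K2*de*m/q + 4*K1*m^2/q
S^2 = 8*0.2*3*0.5/0.015 + 4*0.3*0.5^2/0.015
S = sqrt(180.0000)

13.4164 m


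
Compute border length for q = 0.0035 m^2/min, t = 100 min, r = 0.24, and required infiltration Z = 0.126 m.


L = q*t/((1+r)*Z)
L = 0.0035*100/((1+0.24)*0.126)
L = 0.35/0.15624

2.2401 m


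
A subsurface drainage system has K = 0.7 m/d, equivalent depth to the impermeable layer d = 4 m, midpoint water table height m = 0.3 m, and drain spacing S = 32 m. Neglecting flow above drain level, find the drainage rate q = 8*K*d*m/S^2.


q = 8*K*d*m/S^2
q = 8*0.7*4*0.3/32^2
q = 6.7200 / 1024

0.0066 m/d


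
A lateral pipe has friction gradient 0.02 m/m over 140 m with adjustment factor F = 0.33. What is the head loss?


hf = J * L * F = 0.02 * 140 * 0.33 = 0.9240 m

0.9240 m


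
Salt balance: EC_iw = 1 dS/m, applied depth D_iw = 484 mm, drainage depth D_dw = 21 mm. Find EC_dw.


EC_dw = EC_iw * D_iw / D_dw
EC_dw = 1 * 484 / 21
EC_dw = 484 / 21

23.0476 dS/m


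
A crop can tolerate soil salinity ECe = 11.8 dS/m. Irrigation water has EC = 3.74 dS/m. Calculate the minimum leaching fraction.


LR = ECiw / (5*ECe - ECiw)
LR = 3.74 / (5*11.8 - 3.74)
LR = 3.74 / 55.2600

0.0677


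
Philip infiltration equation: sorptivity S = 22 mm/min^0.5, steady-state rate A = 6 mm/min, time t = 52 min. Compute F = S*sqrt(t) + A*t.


F = S*sqrt(t) + A*t
F = 22*sqrt(52) + 6*52
F = 22*7.211103 + 312

470.6443 mm


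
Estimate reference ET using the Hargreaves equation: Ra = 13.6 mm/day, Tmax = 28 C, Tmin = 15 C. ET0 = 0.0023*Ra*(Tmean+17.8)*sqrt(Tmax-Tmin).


Tmean = (Tmax + Tmin)/2 = (28 + 15)/2 = 21.5
ET0 = 0.0023 * 13.6 * (21.5 + 17.8) * sqrt(28 - 15)
ET0 = 0.0023 * 13.6 * 39.3 * 3.605551

4.4323 mm/day


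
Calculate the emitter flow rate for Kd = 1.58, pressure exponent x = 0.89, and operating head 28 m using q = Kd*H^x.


q = Kd * H^x = 1.58 * 28^0.89 = 1.58 * 19.407547

30.6639 L/h


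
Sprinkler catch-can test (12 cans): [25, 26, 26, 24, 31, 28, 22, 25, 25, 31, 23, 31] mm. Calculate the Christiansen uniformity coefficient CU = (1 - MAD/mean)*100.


mean = 26.416667 mm
MAD = 2.555556 mm
CU = (1 - 2.555556/26.416667)*100

90.3260 %


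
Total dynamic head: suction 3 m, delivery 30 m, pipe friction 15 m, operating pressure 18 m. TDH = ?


TDH = Hs + Hd + hf + Hp = 3 + 30 + 15 + 18 = 66

66 m


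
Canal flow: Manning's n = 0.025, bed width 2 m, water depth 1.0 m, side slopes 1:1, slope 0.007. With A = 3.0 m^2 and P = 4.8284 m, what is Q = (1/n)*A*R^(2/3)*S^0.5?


R = A/P = 3.0/4.8284 = 0.621324
Q = (1/0.025) * 3.0 * 0.621324^(2/3) * 0.007^0.5

7.3104 m^3/s


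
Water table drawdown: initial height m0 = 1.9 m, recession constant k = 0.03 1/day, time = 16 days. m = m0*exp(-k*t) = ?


m = m0 * exp(-k*t)
m = 1.9 * exp(-0.03 * 16)
m = 1.9 * exp(-0.4800)

1.1757 m


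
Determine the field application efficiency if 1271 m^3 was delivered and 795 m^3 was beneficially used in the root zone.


Ea = V_root / V_field * 100 = 795 / 1271 * 100 = 62.5492%

62.5492 %


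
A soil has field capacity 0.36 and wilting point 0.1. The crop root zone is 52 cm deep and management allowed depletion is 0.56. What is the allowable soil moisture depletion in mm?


SMD = (FC - PWP) * d * MAD * 10
SMD = (0.36 - 0.1) * 52 * 0.56 * 10
SMD = 0.2600 * 52 * 0.56 * 10

75.7120 mm


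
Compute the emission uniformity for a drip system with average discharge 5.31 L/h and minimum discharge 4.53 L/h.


EU = (q_min/q_avg)*100 = (4.53/5.31)*100 = 85.3107%

85.3107 %


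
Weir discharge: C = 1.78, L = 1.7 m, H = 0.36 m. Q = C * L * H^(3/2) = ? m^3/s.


Q = C * L * H^(3/2) = 1.78 * 1.7 * 0.36^1.5 = 1.78 * 1.7 * 0.216000

0.6536 m^3/s


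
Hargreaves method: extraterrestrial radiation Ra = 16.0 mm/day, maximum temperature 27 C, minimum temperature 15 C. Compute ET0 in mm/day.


Tmean = (Tmax + Tmin)/2 = (27 + 15)/2 = 21.0
ET0 = 0.0023 * 16.0 * (21.0 + 17.8) * sqrt(27 - 15)
ET0 = 0.0023 * 16.0 * 38.8 * 3.464102

4.9462 mm/day


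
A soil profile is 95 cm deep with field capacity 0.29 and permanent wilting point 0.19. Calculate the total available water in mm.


AWC = (FC - PWP) * d * 10
AWC = (0.29 - 0.19) * 95 * 10
AWC = 0.1000 * 95 * 10

95.0000 mm


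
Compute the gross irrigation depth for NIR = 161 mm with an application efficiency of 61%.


Ea = 61% = 0.61
GID = NIR / Ea = 161 / 0.61 = 263.9344 mm

263.9344 mm


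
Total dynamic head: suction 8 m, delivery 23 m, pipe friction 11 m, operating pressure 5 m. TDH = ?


TDH = Hs + Hd + hf + Hp = 8 + 23 + 11 + 5 = 47

47 m


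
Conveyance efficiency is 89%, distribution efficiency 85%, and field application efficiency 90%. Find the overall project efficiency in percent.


Ec = 0.89, Eb = 0.85, Ea = 0.9
E = 0.89 * 0.85 * 0.9 * 100 = 68.0850%

68.0850 %


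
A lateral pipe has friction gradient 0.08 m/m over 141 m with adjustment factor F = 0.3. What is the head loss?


hf = J * L * F = 0.08 * 141 * 0.3 = 3.3840 m

3.3840 m


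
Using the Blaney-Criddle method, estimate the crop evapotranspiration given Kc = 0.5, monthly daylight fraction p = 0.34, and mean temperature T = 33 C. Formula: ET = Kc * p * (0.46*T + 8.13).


ET = Kc * p * (0.46*T + 8.13)
ET = 0.5 * 0.34 * (0.46*33 + 8.13)
ET = 0.5 * 0.34 * 23.3100

3.9627 mm/day


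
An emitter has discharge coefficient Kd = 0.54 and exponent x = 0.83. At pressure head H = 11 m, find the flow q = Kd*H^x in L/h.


q = Kd * H^x = 0.54 * 11^0.83 = 0.54 * 7.317385

3.9514 L/h


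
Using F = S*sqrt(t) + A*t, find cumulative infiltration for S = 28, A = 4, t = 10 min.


F = S*sqrt(t) + A*t
F = 28*sqrt(10) + 4*10
F = 28*3.162278 + 40

128.5438 mm


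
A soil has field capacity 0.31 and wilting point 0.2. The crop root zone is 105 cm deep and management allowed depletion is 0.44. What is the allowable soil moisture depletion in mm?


SMD = (FC - PWP) * d * MAD * 10
SMD = (0.31 - 0.2) * 105 * 0.44 * 10
SMD = 0.1100 * 105 * 0.44 * 10

50.8200 mm


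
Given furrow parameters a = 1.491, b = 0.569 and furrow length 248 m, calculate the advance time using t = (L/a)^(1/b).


t = (L/a)^(1/b)
t = (248/1.491)^(1/0.569)
t = 166.331321^(1/0.569)

8003.7509 min


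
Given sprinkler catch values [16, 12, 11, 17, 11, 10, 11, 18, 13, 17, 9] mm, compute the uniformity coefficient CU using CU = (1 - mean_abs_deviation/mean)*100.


mean = 13.181818 mm
MAD = 2.776860 mm
CU = (1 - 2.776860/13.181818)*100

78.9342 %


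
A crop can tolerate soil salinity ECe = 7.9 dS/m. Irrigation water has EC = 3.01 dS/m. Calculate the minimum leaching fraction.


LR = ECiw / (5*ECe - ECiw)
LR = 3.01 / (5*7.9 - 3.01)
LR = 3.01 / 36.4900

0.0825


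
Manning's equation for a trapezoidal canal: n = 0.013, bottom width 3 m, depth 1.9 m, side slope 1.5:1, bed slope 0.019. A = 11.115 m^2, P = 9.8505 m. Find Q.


R = A/P = 11.115/9.8505 = 1.128369
Q = (1/0.013) * 11.115 * 1.128369^(2/3) * 0.019^0.5

127.7351 m^3/s


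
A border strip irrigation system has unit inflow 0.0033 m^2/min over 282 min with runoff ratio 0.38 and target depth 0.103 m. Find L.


L = q*t/((1+r)*Z)
L = 0.0033*282/((1+0.38)*0.103)
L = 0.9306/0.14214

6.5471 m


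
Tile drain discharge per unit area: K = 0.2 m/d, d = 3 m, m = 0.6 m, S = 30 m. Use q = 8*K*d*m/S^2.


q = 8*K*d*m/S^2
q = 8*0.2*3*0.6/30^2
q = 2.8800 / 900

0.0032 m/d


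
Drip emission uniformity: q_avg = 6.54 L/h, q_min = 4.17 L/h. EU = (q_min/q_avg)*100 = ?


EU = (q_min/q_avg)*100 = (4.17/6.54)*100 = 63.7615%

63.7615 %


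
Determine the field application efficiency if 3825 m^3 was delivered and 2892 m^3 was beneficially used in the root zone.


Ea = V_root / V_field * 100 = 2892 / 3825 * 100 = 75.6078%

75.6078 %


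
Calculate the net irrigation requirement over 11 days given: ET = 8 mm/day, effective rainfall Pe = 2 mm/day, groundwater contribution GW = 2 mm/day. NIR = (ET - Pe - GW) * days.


Daily deficit = ET - Pe - GW = 8 - 2 - 2 = 4 mm/day
NIR = 4 * 11 = 44 mm

44.0000 mm


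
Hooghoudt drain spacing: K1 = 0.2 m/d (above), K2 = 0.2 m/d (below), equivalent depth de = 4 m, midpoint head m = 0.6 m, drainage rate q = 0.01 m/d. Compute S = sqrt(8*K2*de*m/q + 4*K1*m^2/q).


S^2 = 8*K2*de*m/q + 4*K1*m^2/q
S^2 = 8*0.2*4*0.6/0.01 + 4*0.2*0.6^2/0.01
S = sqrt(412.8000)

20.3175 m


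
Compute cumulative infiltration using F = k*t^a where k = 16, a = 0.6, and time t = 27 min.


F = k * t^a = 16 * 27^0.6
F = 16 * 7.224674

115.5948 mm


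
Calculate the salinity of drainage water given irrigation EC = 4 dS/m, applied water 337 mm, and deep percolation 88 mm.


EC_dw = EC_iw * D_iw / D_dw
EC_dw = 4 * 337 / 88
EC_dw = 1348 / 88

15.3182 dS/m


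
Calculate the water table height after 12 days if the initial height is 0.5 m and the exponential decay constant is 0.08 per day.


m = m0 * exp(-k*t)
m = 0.5 * exp(-0.08 * 12)
m = 0.5 * exp(-0.9600)

0.1914 m


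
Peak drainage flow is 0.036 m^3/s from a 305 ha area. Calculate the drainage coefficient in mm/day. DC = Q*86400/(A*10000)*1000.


DC = Q * 86400 / (A * 10000) * 1000
DC = 0.036 * 86400 / (305 * 10000) * 1000
DC = 3110400.0000 / 3050000

1.0198 mm/day


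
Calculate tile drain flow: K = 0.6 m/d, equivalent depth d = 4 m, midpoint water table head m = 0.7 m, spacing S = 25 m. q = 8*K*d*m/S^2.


q = 8*K*d*m/S^2
q = 8*0.6*4*0.7/25^2
q = 13.4400 / 625

0.0215 m/d


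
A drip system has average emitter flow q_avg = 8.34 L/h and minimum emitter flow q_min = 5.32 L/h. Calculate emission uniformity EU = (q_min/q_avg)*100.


EU = (q_min/q_avg)*100 = (5.32/8.34)*100 = 63.7890%

63.7890 %


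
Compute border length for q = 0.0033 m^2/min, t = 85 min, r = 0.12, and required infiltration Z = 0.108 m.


L = q*t/((1+r)*Z)
L = 0.0033*85/((1+0.12)*0.108)
L = 0.2805/0.12096

2.3189 m


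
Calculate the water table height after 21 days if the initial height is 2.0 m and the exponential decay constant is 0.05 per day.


m = m0 * exp(-k*t)
m = 2.0 * exp(-0.05 * 21)
m = 2.0 * exp(-1.0500)

0.6999 m


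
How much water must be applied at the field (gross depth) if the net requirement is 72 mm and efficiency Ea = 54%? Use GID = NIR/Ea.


Ea = 54% = 0.54
GID = NIR / Ea = 72 / 0.54 = 133.3333 mm

133.3333 mm


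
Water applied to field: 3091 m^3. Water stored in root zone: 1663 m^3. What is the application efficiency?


Ea = V_root / V_field * 100 = 1663 / 3091 * 100 = 53.8014%

53.8014 %


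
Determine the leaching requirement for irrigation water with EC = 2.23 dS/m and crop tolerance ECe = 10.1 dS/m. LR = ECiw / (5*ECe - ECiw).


LR = ECiw / (5*ECe - ECiw)
LR = 2.23 / (5*10.1 - 2.23)
LR = 2.23 / 48.2700

0.0462


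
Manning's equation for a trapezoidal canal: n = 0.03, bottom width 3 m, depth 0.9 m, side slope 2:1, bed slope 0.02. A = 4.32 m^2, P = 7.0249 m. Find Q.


R = A/P = 4.32/7.0249 = 0.614955
Q = (1/0.03) * 4.32 * 0.614955^(2/3) * 0.02^0.5

14.7267 m^3/s


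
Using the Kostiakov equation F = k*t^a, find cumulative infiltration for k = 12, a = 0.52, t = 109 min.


F = k * t^a = 12 * 109^0.52
F = 12 * 11.467316

137.6078 mm


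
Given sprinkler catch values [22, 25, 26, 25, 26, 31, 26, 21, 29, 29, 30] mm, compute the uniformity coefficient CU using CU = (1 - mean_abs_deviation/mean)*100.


mean = 26.363636 mm
MAD = 2.462810 mm
CU = (1 - 2.462810/26.363636)*100

90.6583 %


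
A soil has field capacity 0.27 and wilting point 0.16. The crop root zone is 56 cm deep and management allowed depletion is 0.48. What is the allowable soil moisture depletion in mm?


SMD = (FC - PWP) * d * MAD * 10
SMD = (0.27 - 0.16) * 56 * 0.48 * 10
SMD = 0.1100 * 56 * 0.48 * 10

29.5680 mm


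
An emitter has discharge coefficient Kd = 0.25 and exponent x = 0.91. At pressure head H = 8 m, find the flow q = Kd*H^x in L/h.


q = Kd * H^x = 0.25 * 8^0.91 = 0.25 * 6.634556

1.6586 L/h


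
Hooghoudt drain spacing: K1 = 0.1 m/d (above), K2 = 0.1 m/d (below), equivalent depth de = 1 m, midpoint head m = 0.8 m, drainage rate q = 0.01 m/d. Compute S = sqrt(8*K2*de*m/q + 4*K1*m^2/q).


S^2 = 8*K2*de*m/q + 4*K1*m^2/q
S^2 = 8*0.1*1*0.8/0.01 + 4*0.1*0.8^2/0.01
S = sqrt(89.6000)

9.4657 m


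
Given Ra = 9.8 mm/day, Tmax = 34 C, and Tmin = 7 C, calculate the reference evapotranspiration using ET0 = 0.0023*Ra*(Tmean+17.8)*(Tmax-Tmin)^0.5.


Tmean = (Tmax + Tmin)/2 = (34 + 7)/2 = 20.5
ET0 = 0.0023 * 9.8 * (20.5 + 17.8) * sqrt(34 - 7)
ET0 = 0.0023 * 9.8 * 38.3 * 5.196152

4.4857 mm/day


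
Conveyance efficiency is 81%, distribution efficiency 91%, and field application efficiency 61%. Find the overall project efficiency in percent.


Ec = 0.81, Eb = 0.91, Ea = 0.61
E = 0.81 * 0.91 * 0.61 * 100 = 44.9631%

44.9631 %


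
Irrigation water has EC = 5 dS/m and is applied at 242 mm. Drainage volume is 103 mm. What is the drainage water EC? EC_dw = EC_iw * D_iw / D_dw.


EC_dw = EC_iw * D_iw / D_dw
EC_dw = 5 * 242 / 103
EC_dw = 1210 / 103

11.7476 dS/m


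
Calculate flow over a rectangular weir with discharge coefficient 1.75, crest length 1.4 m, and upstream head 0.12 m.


Q = C * L * H^(3/2) = 1.75 * 1.4 * 0.12^1.5 = 1.75 * 1.4 * 0.041569

0.1018 m^3/s


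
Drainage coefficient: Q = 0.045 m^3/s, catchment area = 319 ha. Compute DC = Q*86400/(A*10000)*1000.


DC = Q * 86400 / (A * 10000) * 1000
DC = 0.045 * 86400 / (319 * 10000) * 1000
DC = 3888000.0000 / 3190000

1.2188 mm/day


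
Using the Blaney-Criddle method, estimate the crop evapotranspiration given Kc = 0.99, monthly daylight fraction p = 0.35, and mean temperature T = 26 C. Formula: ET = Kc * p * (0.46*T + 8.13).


ET = Kc * p * (0.46*T + 8.13)
ET = 0.99 * 0.35 * (0.46*26 + 8.13)
ET = 0.99 * 0.35 * 20.0900

6.9612 mm/day


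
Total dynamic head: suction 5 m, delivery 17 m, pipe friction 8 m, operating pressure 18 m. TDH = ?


TDH = Hs + Hd + hf + Hp = 5 + 17 + 8 + 18 = 48

48 m


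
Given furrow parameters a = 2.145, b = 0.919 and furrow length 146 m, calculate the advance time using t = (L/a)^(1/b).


t = (L/a)^(1/b)
t = (146/2.145)^(1/0.919)
t = 68.065268^(1/0.919)

98.7366 min


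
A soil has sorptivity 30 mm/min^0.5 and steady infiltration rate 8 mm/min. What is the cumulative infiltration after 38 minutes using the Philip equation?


F = S*sqrt(t) + A*t
F = 30*sqrt(38) + 8*38
F = 30*6.164414 + 304

488.9324 mm
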